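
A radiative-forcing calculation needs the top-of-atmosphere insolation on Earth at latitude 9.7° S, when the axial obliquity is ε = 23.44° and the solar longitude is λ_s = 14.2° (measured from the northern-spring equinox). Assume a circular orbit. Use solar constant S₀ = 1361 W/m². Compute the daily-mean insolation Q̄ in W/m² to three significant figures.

Q̄ ≈ 414 W/m²

Solar declination: sin δ = sin ε · sin λ_s = sin 23.44° × sin 14.2° = 0.09758, so δ = +5.600°.
cos H₀ = −tan(-9.7°) tan(+5.600°) = 0.0168, H₀ = 1.5540 rad.
Bracket: H₀ sin φ sin δ + cos φ cos δ sin H₀ = 1.5540×-0.16849×0.09758 + 0.98570×0.99523×0.99986 = -0.025550 + 0.980861 = 0.955311.
Q̄ = (S₀/π) × [bracket] = (1361/π) × 0.955311 = 413.9 W/m².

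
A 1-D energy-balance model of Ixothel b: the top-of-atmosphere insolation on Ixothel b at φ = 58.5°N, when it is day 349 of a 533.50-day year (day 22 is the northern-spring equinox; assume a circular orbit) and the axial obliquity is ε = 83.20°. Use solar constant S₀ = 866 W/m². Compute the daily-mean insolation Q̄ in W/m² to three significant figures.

Q̄ ≈ 0.00 W/m²

Solar longitude: λ_s = 360° × (349 − 22)/533.50 = 220.656°.
sin δ = sin 83.20° × sin 220.656° = -0.64693, so δ = -40.311°.
cos H₀ = −tan(+58.5°) tan(-40.311°) = 1.3844 ≥ 1 ⇒ polar night, H₀ = 0 and Q̄ = 0.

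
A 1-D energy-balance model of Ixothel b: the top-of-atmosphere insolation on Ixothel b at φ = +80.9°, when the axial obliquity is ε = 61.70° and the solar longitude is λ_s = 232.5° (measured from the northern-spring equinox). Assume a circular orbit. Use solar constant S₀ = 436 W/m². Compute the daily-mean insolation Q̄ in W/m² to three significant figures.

Q̄ ≈ 0.00 W/m²

Solar declination: sin δ = sin ε · sin λ_s = sin 61.70° × sin 232.5° = -0.69853, so δ = -44.309°.
cos H₀ = −tan(+80.9°) tan(-44.309°) = 6.0944 ≥ 1 ⇒ polar night, H₀ = 0 and Q̄ = 0.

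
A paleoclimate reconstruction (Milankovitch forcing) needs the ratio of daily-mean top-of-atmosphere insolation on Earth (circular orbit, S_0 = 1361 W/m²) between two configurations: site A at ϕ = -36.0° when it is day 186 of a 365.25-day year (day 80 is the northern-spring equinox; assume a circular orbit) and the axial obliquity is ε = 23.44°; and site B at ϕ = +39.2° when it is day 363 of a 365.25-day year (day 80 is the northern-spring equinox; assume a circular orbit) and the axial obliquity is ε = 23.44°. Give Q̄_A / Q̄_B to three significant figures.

Q̄_A / Q̄_B ≈ 1.16

— Configuration A (ϕ=-36.0°):
Solar longitude: L_s = 360° × (186 − 80)/365.25 = 104.476°.
sin δ = sin 23.44° × sin 104.476° = 0.38516, so δ = +22.654°.
cos h₀ = −tan(-36.0°) tan(+22.654°) = 0.3032, h₀ = 1.2627 rad.
Bracket: h₀ sin ϕ sin δ + cos ϕ cos δ sin h₀ = 1.2627×-0.58779×0.38516 + 0.80902×0.92285×0.95292 = -0.285867 + 0.711454 = 0.425587.
Q̄ = (S_0/π) × [bracket] = (1361/π) × 0.425587 = 184.37 W/m².
— Configuration B (ϕ=+39.2°):
Solar longitude: L_s = 360° × (363 − 80)/365.25 = 278.932°.
sin δ = sin 23.44° × sin 278.932° = -0.39296, so δ = -23.139°.
cos h₀ = −tan(+39.2°) tan(-23.139°) = 0.3485, h₀ = 1.2148 rad.
Bracket: h₀ sin ϕ sin δ + cos ϕ cos δ sin h₀ = 1.2148×0.63203×-0.39296 + 0.77494×0.91955×0.93730 = -0.301711 + 0.667916 = 0.366205.
Q̄ = (S_0/π) × [bracket] = (1361/π) × 0.366205 = 158.65 W/m².
Ratio Q̄_A / Q̄_B = 184.37 / 158.65 = 1.162.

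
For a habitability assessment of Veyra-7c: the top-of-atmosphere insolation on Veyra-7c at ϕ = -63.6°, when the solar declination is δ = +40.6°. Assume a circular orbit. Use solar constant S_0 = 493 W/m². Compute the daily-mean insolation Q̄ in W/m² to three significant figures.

Q̄ ≈ 0.00 W/m²

cos h₀ = −tan(-63.6°) tan(+40.600°) = 1.7266 ≥ 1 ⇒ polar night, h₀ = 0 and Q̄ = 0.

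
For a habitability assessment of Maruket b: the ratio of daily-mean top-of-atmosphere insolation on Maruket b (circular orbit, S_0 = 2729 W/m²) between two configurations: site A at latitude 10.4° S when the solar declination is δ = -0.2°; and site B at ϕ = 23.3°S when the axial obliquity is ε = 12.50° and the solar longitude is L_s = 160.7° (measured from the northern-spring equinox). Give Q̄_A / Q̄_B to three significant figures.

Q̄_A / Q̄_B ≈ 1.13

— Configuration A (ϕ=-10.4°):
cos h₀ = −tan(-10.4°) tan(-0.200°) = -0.0006, h₀ = 1.5714 rad.
Bracket: h₀ sin ϕ sin δ + cos ϕ cos δ sin h₀ = 1.5714×-0.18052×-0.00349 + 0.98357×0.99999×1.00000 = 0.000990 + 0.983560 = 0.984550.
Q̄ = (S_0/π) × [bracket] = (2729/π) × 0.984550 = 855.25 W/m².
— Configuration B (ϕ=-23.3°):
Solar declination: sin δ = sin ε · sin L_s = sin 12.50° × sin 160.7° = 0.07154, so δ = +4.102°.
cos h₀ = −tan(-23.3°) tan(+4.102°) = 0.0309, h₀ = 1.5399 rad.
Bracket: h₀ sin ϕ sin δ + cos ϕ cos δ sin h₀ = 1.5399×-0.39555×0.07154 + 0.91845×0.99744×0.99952 = -0.043576 + 0.915659 = 0.872083.
Q̄ = (S_0/π) × [bracket] = (2729/π) × 0.872083 = 757.55 W/m².
Ratio Q̄_A / Q̄_B = 855.25 / 757.55 = 1.129.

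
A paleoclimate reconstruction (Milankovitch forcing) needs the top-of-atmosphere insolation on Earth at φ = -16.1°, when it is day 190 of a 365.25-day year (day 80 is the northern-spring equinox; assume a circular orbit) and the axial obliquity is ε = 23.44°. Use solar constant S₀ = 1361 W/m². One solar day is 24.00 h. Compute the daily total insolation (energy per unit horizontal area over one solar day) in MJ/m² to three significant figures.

Solar longitude: λ_s = 360° × (190 − 80)/365.25 = 108.419°.
sin δ = sin 23.44° × sin 108.419° = 0.37741, so δ = +22.173°.
cos H₀ = −tan(-16.1°) tan(+22.173°) = 0.1176, H₀ = 1.4529 rad.
Bracket: H₀ sin φ sin δ + cos φ cos δ sin H₀ = 1.4529×-0.27731×0.37741 + 0.96078×0.92605×0.99306 = -0.152060 + 0.883556 = 0.731496.
Q̄ = (S₀/π) × [bracket] = (1361/π) × 0.731496 = 316.90 W/m².
Daily total = Q̄ × 24.00 h × 3600 s/h = 316.90 × 24.00 × 3600 / 10⁶ = 27.38 MJ/m².

27.4 MJ/m²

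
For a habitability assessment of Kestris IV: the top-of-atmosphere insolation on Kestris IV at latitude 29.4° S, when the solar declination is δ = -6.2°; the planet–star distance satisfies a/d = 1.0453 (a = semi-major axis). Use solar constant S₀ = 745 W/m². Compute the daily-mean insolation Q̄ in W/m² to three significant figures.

Q̄ ≈ 246 W/m²

cos H₀ = −tan(-29.4°) tan(-6.200°) = -0.0612, H₀ = 1.6320 rad.
Bracket: H₀ sin φ sin δ + cos φ cos δ sin H₀ = 1.6320×-0.49090×-0.10800 + 0.87121×0.99415×0.99812 = 0.086524 + 0.864485 = 0.951009.
Inverse-square distance factor (a/d)² = 1.0453² = 1.092652.
Q̄ = (S₀/π) × 1.092652 × [bracket] = (745/π) × 1.092652 × 0.951009 = 246.4 W/m².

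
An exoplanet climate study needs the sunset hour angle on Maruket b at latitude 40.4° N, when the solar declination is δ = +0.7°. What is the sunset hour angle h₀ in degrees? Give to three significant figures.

cos h₀ = −tan ϕ · tan δ = −tan(+40.4°) × tan(+0.700°) = -0.0104, so h₀ = 1.5812 rad = 90.60°.

h₀ = 90.6°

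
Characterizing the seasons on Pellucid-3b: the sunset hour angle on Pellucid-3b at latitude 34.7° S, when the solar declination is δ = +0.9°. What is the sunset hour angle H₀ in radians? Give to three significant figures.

cos H₀ = −tan φ · tan δ = −tan(-34.7°) × tan(+0.900°) = 0.0109, so H₀ = 1.5599 rad = 89.38°.

H₀ = 1.56 rad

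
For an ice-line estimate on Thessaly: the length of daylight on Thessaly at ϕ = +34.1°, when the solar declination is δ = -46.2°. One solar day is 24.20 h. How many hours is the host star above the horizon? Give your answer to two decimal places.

cos h₀ = −tan ϕ · tan δ = −tan(+34.1°) × tan(-46.200°) = 0.7060, so h₀ = 0.7869 rad = 45.09°.
Daylight = 2h₀/(2π) × 24.20 h = (0.7869/π) × 24.20 = 6.06 h.

6.06 h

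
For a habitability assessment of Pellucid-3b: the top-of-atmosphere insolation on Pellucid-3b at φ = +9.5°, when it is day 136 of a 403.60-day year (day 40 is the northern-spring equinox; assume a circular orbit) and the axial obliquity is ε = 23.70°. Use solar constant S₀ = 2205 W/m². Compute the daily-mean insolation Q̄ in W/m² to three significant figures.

Solar longitude: λ_s = 360° × (136 − 40)/403.60 = 85.629°.
sin δ = sin 23.70° × sin 85.629° = 0.40078, so δ = +23.627°.
cos H₀ = −tan(+9.5°) tan(+23.627°) = -0.0732, H₀ = 1.6441 rad.
Bracket: H₀ sin φ sin δ + cos φ cos δ sin H₀ = 1.6441×0.16505×0.40078 + 0.98629×0.91617×0.99732 = 0.108755 + 0.901188 = 1.009943.
Q̄ = (S₀/π) × [bracket] = (2205/π) × 1.009943 = 708.9 W/m².

Q̄ ≈ 709 W/m²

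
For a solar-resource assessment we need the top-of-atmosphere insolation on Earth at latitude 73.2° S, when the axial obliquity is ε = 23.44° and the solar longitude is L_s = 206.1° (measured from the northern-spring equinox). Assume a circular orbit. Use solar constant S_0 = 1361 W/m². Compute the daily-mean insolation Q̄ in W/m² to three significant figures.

Solar declination: sin δ = sin ε · sin L_s = sin 23.44° × sin 206.1° = -0.17500, so δ = -10.079°.
cos h₀ = −tan(-73.2°) tan(-10.079°) = -0.5887, h₀ = 2.2003 rad.
Bracket: h₀ sin ϕ sin δ + cos ϕ cos δ sin h₀ = 2.2003×-0.95732×-0.17500 + 0.28903×0.98457×0.80834 = 0.368618 + 0.230030 = 0.598648.
Q̄ = (S_0/π) × [bracket] = (1361/π) × 0.598648 = 259.3 W/m².

Q̄ ≈ 259 W/m²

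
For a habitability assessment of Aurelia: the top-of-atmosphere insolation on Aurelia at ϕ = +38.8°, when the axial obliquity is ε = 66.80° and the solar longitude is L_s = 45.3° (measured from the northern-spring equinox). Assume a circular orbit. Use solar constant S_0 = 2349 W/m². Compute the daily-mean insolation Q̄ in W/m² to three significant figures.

Solar declination: sin δ = sin ε · sin L_s = sin 66.80° × sin 45.3° = 0.65332, so δ = +40.792°.
cos h₀ = −tan(+38.8°) tan(+40.792°) = -0.6938, h₀ = 2.3376 rad.
Bracket: h₀ sin ϕ sin δ + cos ϕ cos δ sin h₀ = 2.3376×0.62660×0.65332 + 0.77934×0.75708×0.72014 = 0.956944 + 0.424899 = 1.381843.
Q̄ = (S_0/π) × [bracket] = (2349/π) × 1.381843 = 1033 W/m².

Q̄ ≈ 1.03e+03 W/m²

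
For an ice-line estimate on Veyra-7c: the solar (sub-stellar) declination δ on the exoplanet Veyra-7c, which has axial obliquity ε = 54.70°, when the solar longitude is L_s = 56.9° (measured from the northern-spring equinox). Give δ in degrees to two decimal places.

δ = +43.13°

sin δ = sin ε · sin L_s = sin 54.70° × sin 56.9° = 0.683694.
δ = arcsin(0.683694) = +43.13°.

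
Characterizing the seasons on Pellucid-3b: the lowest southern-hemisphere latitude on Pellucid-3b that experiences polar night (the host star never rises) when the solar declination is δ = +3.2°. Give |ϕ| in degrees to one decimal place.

Polar night requires cos h₀ = −tan ϕ tan δ ≥ 1, i.e. tan ϕ tan δ ≤ −1.
The boundary is |tan ϕ| · |tan δ| = 1, so |ϕ| = 90° − |δ| = 90° − 3.2° = 86.8° in the southern hemisphere.

|ϕ| = 86.8°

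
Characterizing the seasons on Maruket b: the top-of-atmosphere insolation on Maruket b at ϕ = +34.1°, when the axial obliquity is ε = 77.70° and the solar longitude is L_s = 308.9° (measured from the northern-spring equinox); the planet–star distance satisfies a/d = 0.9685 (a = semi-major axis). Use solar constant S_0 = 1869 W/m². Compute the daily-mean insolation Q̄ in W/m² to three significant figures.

Solar declination: sin δ = sin ε · sin L_s = sin 77.70° × sin 308.9° = -0.76038, so δ = -49.498°.
cos h₀ = −tan(+34.1°) tan(-49.498°) = 0.7927, h₀ = 0.6556 rad.
Bracket: h₀ sin ϕ sin δ + cos ϕ cos δ sin h₀ = 0.6556×0.56064×-0.76038 + 0.82806×0.64948×0.60967 = -0.279482 + 0.327886 = 0.048404.
Inverse-square distance factor (a/d)² = 0.9685² = 0.937992.
Q̄ = (S_0/π) × 0.937992 × [bracket] = (1869/π) × 0.937992 × 0.048404 = 27.01 W/m².

Q̄ ≈ 27.0 W/m²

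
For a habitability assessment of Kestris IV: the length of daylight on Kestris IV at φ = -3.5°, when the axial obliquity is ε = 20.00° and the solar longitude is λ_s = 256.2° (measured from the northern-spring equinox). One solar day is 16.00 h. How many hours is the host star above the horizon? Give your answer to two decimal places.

8.11 h

Solar declination: sin δ = sin ε · sin λ_s = sin 20.00° × sin 256.2° = -0.33215, so δ = -19.399°.
cos H₀ = −tan φ · tan δ = −tan(-3.5°) × tan(-19.399°) = -0.0215, so H₀ = 1.5923 rad = 91.23°.
Daylight = 2H₀/(2π) × 16.00 h = (1.5923/π) × 16.00 = 8.11 h.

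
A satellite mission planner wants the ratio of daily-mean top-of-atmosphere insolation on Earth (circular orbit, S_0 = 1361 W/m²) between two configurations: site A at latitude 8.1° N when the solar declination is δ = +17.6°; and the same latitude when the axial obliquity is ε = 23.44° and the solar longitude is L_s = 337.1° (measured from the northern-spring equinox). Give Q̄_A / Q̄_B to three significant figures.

Q̄_A / Q̄_B ≈ 1.07

— Configuration A (ϕ=+8.1°):
cos h₀ = −tan(+8.1°) tan(+17.600°) = -0.0451, h₀ = 1.6160 rad.
Bracket: h₀ sin ϕ sin δ + cos ϕ cos δ sin h₀ = 1.6160×0.14090×0.30237 + 0.99002×0.95319×0.99898 = 0.068848 + 0.942715 = 1.011563.
Q̄ = (S_0/π) × [bracket] = (1361/π) × 1.011563 = 438.23 W/m².
— Configuration B (ϕ=+8.1°):
Solar declination: sin δ = sin ε · sin L_s = sin 23.44° × sin 337.1° = -0.15479, so δ = -8.905°.
cos h₀ = −tan(+8.1°) tan(-8.905°) = 0.0223, h₀ = 1.5485 rad.
Bracket: h₀ sin ϕ sin δ + cos ϕ cos δ sin h₀ = 1.5485×0.14090×-0.15479 + 0.99002×0.98795×0.99975 = -0.033773 + 0.977846 = 0.944073.
Q̄ = (S_0/π) × [bracket] = (1361/π) × 0.944073 = 408.99 W/m².
Ratio Q̄_A / Q̄_B = 438.23 / 408.99 = 1.071.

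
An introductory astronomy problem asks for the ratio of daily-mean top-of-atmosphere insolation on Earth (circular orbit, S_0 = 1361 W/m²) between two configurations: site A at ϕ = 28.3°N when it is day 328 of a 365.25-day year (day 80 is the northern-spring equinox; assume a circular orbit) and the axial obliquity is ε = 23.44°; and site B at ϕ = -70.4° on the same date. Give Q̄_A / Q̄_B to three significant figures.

— Configuration A (ϕ=+28.3°):
Solar longitude: L_s = 360° × (328 − 80)/365.25 = 244.435°.
sin δ = sin 23.44° × sin 244.435° = -0.35884, so δ = -21.029°.
cos h₀ = −tan(+28.3°) tan(-21.029°) = 0.2070, h₀ = 1.3623 rad.
Bracket: h₀ sin ϕ sin δ + cos ϕ cos δ sin h₀ = 1.3623×0.47409×-0.35884 + 0.88048×0.93340×0.97834 = -0.231758 + 0.804039 = 0.572281.
Q̄ = (S_0/π) × [bracket] = (1361/π) × 0.572281 = 247.92 W/m².
— Configuration B (ϕ=-70.4°):
cos h₀ = −tan(-70.4°) tan(-21.029°) = -1.0797 ≤ −1 ⇒ polar day, h₀ = π.
Bracket: h₀ sin ϕ sin δ + cos ϕ cos δ sin h₀ = 3.1416×-0.94206×-0.35884 + 0.33545×0.93340×0.00000 = 1.062014 + 0.000000 = 1.062014.
Q̄ = (S_0/π) × [bracket] = (1361/π) × 1.062014 = 460.09 W/m².
Ratio Q̄_A / Q̄_B = 247.92 / 460.09 = 0.5389.

Q̄_A / Q̄_B ≈ 0.539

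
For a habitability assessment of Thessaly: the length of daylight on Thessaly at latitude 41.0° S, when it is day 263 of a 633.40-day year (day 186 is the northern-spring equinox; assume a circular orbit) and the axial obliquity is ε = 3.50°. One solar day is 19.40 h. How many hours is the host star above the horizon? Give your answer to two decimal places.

Solar longitude: L_s = 360° × (263 − 186)/633.40 = 43.764°.
sin δ = sin 3.50° × sin 43.764° = 0.04223, so δ = +2.420°.
cos h₀ = −tan ϕ · tan δ = −tan(-41.0°) × tan(+2.420°) = 0.0367, so h₀ = 1.5340 rad = 87.89°.
Daylight = 2h₀/(2π) × 19.40 h = (1.5340/π) × 19.40 = 9.47 h.

9.47 h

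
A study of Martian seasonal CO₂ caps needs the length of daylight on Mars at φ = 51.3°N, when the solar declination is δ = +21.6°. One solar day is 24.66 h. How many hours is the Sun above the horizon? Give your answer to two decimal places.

16.39 h

cos H₀ = −tan φ · tan δ = −tan(+51.3°) × tan(+21.600°) = -0.4942, so H₀ = 2.0877 rad = 119.62°.
Daylight = 2H₀/(2π) × 24.66 h = (2.0877/π) × 24.66 = 16.39 h.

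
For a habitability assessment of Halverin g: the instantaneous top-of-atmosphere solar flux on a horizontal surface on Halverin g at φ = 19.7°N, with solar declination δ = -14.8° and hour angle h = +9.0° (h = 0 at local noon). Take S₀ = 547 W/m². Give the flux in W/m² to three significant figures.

445 W/m²

cos θ_z = sin φ sin δ + cos φ cos δ cos h = -0.086110 + 0.899029 = 0.812919.
Flux = S₀ · cos θ_z = 547 × 0.812919 = 444.7 W/m².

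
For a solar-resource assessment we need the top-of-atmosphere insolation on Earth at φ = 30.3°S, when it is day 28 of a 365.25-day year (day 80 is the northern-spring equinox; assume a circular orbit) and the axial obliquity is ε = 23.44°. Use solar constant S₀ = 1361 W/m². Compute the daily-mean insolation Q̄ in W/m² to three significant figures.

Solar longitude: λ_s = 360° × (28 − 80)/365.25 = -51.253°, i.e. -51.253° + 360° = 308.747°.
sin δ = sin 23.44° × sin 308.747° = -0.31024, so δ = -18.074°.
cos H₀ = −tan(-30.3°) tan(-18.074°) = -0.1907, H₀ = 1.7627 rad.
Bracket: H₀ sin φ sin δ + cos φ cos δ sin H₀ = 1.7627×-0.50453×-0.31024 + 0.86340×0.95066×0.98165 = 0.275907 + 0.805738 = 1.081645.
Q̄ = (S₀/π) × [bracket] = (1361/π) × 1.081645 = 468.6 W/m².

Q̄ ≈ 469 W/m²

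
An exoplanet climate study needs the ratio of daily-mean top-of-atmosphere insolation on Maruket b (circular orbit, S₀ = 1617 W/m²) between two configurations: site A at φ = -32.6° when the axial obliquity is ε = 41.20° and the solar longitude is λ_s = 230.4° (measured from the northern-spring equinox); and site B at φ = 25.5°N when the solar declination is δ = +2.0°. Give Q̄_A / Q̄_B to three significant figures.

— Configuration A (φ=-32.6°):
Solar declination: sin δ = sin ε · sin λ_s = sin 41.20° × sin 230.4° = -0.50753, so δ = -30.499°.
cos H₀ = −tan(-32.6°) tan(-30.499°) = -0.3767, H₀ = 1.9570 rad.
Bracket: H₀ sin φ sin δ + cos φ cos δ sin H₀ = 1.9570×-0.53877×-0.50753 + 0.84245×0.86163×0.92634 = 0.535126 + 0.672412 = 1.207538.
Q̄ = (S₀/π) × [bracket] = (1617/π) × 1.207538 = 621.53 W/m².
— Configuration B (φ=+25.5°):
cos H₀ = −tan(+25.5°) tan(+2.000°) = -0.0167, H₀ = 1.5875 rad.
Bracket: H₀ sin φ sin δ + cos φ cos δ sin H₀ = 1.5875×0.43051×0.03490 + 0.90259×0.99939×0.99986 = 0.023852 + 0.901913 = 0.925765.
Q̄ = (S₀/π) × [bracket] = (1617/π) × 0.925765 = 476.50 W/m².
Ratio Q̄_A / Q̄_B = 621.53 / 476.50 = 1.304.

Q̄_A / Q̄_B ≈ 1.30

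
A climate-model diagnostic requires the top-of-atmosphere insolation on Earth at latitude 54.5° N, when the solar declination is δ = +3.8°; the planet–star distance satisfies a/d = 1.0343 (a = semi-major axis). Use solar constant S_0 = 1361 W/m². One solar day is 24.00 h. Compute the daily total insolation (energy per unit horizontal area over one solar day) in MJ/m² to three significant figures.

cos h₀ = −tan(+54.5°) tan(+3.800°) = -0.0931, h₀ = 1.6640 rad.
Bracket: h₀ sin ϕ sin δ + cos ϕ cos δ sin h₀ = 1.6640×0.81412×0.06627 + 0.58070×0.99780×0.99566 = 0.089776 + 0.576908 = 0.666684.
Inverse-square distance factor (a/d)² = 1.0343² = 1.069776.
Q̄ = (S_0/π) × 1.069776 × [bracket] = (1361/π) × 1.069776 × 0.666684 = 308.97 W/m².
Daily total = Q̄ × 24.00 h × 3600 s/h = 308.97 × 24.00 × 3600 / 10⁶ = 26.70 MJ/m².

26.7 MJ/m²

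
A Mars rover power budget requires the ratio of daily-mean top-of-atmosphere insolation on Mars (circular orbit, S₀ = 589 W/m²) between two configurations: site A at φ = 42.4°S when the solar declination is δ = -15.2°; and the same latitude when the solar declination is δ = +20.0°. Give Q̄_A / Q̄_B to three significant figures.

Q̄_A / Q̄_B ≈ 2.73

— Configuration A (φ=-42.4°):
cos H₀ = −tan(-42.4°) tan(-15.200°) = -0.2481, H₀ = 1.8215 rad.
Bracket: H₀ sin φ sin δ + cos φ cos δ sin H₀ = 1.8215×-0.67430×-0.26219 + 0.73846×0.96502×0.96874 = 0.322032 + 0.690352 = 1.012384.
Q̄ = (S₀/π) × [bracket] = (589/π) × 1.012384 = 189.81 W/m².
— Configuration B (φ=-42.4°):
cos H₀ = −tan(-42.4°) tan(+20.000°) = 0.3324, H₀ = 1.2320 rad.
Bracket: H₀ sin φ sin δ + cos φ cos δ sin H₀ = 1.2320×-0.67430×0.34202 + 0.73846×0.93969×0.94316 = -0.284129 + 0.654481 = 0.370352.
Q̄ = (S₀/π) × [bracket] = (589/π) × 0.370352 = 69.435 W/m².
Ratio Q̄_A / Q̄_B = 189.81 / 69.435 = 2.734.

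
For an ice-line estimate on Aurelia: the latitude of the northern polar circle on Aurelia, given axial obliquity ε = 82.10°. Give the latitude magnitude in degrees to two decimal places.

7.90°

The polar circle is the lowest latitude that experiences at least one full rotation of continuous daylight at the northern-summer solstice; it lies at |φ| = 90° − ε = 90° − 82.10° = 7.90°.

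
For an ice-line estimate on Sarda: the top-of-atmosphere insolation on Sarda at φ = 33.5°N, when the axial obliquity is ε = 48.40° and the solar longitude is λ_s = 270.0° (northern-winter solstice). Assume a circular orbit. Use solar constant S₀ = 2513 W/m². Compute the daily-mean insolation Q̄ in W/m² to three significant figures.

Q̄ ≈ 54.3 W/m²

Solar declination: sin δ = sin ε · sin λ_s = sin 48.40° × sin 270.0° = -0.74780, so δ = -48.400°.
cos H₀ = −tan(+33.5°) tan(-48.400°) = 0.7455, H₀ = 0.7295 rad.
Bracket: H₀ sin φ sin δ + cos φ cos δ sin H₀ = 0.7295×0.55194×-0.74780 + 0.83389×0.66393×0.66651 = -0.301094 + 0.369010 = 0.067916.
Q̄ = (S₀/π) × [bracket] = (2513/π) × 0.067916 = 54.33 W/m².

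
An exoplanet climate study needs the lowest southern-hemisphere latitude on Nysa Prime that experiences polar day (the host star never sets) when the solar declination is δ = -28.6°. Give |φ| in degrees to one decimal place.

Polar day requires cos H₀ = −tan φ tan δ ≤ −1, i.e. tan φ tan δ ≥ 1.
The boundary is |tan φ| · |tan δ| = 1, so |φ| = 90° − |δ| = 90° − 28.6° = 61.4° in the southern hemisphere.

|φ| = 61.4°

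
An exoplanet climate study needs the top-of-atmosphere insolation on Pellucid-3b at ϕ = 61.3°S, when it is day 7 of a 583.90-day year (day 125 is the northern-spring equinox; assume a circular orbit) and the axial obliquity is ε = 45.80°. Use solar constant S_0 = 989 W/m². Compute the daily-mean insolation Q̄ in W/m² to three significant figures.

Solar longitude: L_s = 360° × (7 − 125)/583.90 = -72.752°, i.e. -72.752° + 360° = 287.248°.
sin δ = sin 45.80° × sin 287.248° = -0.68467, so δ = -43.210°.
cos h₀ = −tan(-61.3°) tan(-43.210°) = -1.7158 ≤ −1 ⇒ polar day, h₀ = π.
Bracket: h₀ sin ϕ sin δ + cos ϕ cos δ sin h₀ = 3.1416×-0.87715×-0.68467 + 0.48022×0.72885×0.00000 = 1.886714 + 0.000000 = 1.886714.
Q̄ = (S_0/π) × [bracket] = (989/π) × 1.886714 = 594.0 W/m².

Q̄ ≈ 594 W/m²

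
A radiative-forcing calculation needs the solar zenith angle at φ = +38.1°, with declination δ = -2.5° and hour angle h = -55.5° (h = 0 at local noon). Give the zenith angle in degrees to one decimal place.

θ_z = 65.3°

cos θ_z = sin φ sin δ + cos φ cos δ cos h = -0.026915 + 0.445301 = 0.418386.
θ_z = arccos(0.418386) = 65.3°.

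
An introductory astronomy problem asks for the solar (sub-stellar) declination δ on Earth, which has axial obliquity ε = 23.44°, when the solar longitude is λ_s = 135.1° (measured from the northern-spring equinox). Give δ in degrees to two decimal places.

δ = +16.31°

sin δ = sin ε · sin λ_s = sin 23.44° × sin 135.1° = 0.280788.
δ = arcsin(0.280788) = +16.31°.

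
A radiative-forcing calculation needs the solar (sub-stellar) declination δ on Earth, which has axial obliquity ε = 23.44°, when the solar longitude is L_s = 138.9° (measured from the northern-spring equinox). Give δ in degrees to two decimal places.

sin δ = sin ε · sin L_s = sin 23.44° × sin 138.9° = 0.261496.
δ = arcsin(0.261496) = +15.16°.

δ = +15.16°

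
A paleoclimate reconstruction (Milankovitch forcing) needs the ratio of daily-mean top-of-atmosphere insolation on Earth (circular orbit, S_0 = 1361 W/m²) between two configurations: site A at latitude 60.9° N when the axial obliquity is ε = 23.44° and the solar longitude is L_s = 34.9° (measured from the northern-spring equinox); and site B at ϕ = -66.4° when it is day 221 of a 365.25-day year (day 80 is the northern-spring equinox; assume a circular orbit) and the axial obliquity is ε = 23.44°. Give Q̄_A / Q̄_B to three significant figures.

— Configuration A (ϕ=+60.9°):
Solar declination: sin δ = sin ε · sin L_s = sin 23.44° × sin 34.9° = 0.22759, so δ = +13.155°.
cos h₀ = −tan(+60.9°) tan(+13.155°) = -0.4199, h₀ = 2.0042 rad.
Bracket: h₀ sin ϕ sin δ + cos ϕ cos δ sin h₀ = 2.0042×0.87377×0.22759 + 0.48634×0.97376×0.90756 = 0.398558 + 0.429801 = 0.828359.
Q̄ = (S_0/π) × [bracket] = (1361/π) × 0.828359 = 358.86 W/m².
— Configuration B (ϕ=-66.4°):
Solar longitude: L_s = 360° × (221 − 80)/365.25 = 138.973°.
sin δ = sin 23.44° × sin 138.973° = 0.26111, so δ = +15.136°.
cos h₀ = −tan(-66.4°) tan(+15.136°) = 0.6191, h₀ = 0.9031 rad.
Bracket: h₀ sin ϕ sin δ + cos ϕ cos δ sin h₀ = 0.9031×-0.91636×0.26111 + 0.40035×0.96531×0.78528 = -0.216085 + 0.303481 = 0.087396.
Q̄ = (S_0/π) × [bracket] = (1361/π) × 0.087396 = 37.862 W/m².
Ratio Q̄_A / Q̄_B = 358.86 / 37.862 = 9.478.

Q̄_A / Q̄_B ≈ 9.48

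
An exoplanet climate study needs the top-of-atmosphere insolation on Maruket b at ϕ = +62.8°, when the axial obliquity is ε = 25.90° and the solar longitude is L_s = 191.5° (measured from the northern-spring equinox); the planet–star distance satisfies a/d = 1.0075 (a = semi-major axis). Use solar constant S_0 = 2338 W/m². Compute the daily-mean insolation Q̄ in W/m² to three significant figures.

Q̄ ≈ 257 W/m²

Solar declination: sin δ = sin ε · sin L_s = sin 25.90° × sin 191.5° = -0.08708, so δ = -4.996°.
cos h₀ = −tan(+62.8°) tan(-4.996°) = 0.1701, h₀ = 1.3999 rad.
Bracket: h₀ sin ϕ sin δ + cos ϕ cos δ sin h₀ = 1.3999×0.88942×-0.08708 + 0.45710×0.99620×0.98543 = -0.108423 + 0.448728 = 0.340305.
Inverse-square distance factor (a/d)² = 1.0075² = 1.015056.
Q̄ = (S_0/π) × 1.015056 × [bracket] = (2338/π) × 1.015056 × 0.340305 = 257.1 W/m².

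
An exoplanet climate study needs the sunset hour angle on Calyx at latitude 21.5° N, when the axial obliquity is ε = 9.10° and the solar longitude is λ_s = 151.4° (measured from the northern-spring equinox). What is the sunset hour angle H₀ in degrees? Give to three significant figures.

H₀ = 91.7°

Solar declination: sin δ = sin ε · sin λ_s = sin 9.10° × sin 151.4° = 0.07571, so δ = +4.342°.
cos H₀ = −tan φ · tan δ = −tan(+21.5°) × tan(+4.342°) = -0.0299, so H₀ = 1.6007 rad = 91.71°.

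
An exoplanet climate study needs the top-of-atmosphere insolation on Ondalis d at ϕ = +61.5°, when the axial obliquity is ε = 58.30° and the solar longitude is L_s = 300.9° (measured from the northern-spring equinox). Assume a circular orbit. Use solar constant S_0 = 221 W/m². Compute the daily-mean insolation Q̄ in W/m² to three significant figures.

Q̄ ≈ 0.00 W/m²

Solar declination: sin δ = sin ε · sin L_s = sin 58.30° × sin 300.9° = -0.73005, so δ = -46.891°.
cos h₀ = −tan(+61.5°) tan(-46.891°) = 1.9675 ≥ 1 ⇒ polar night, h₀ = 0 and Q̄ = 0.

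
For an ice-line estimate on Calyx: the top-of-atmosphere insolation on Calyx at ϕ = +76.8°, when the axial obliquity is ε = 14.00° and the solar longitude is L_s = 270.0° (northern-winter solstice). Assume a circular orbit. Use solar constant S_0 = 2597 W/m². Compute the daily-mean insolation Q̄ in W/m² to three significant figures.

Solar declination: sin δ = sin ε · sin L_s = sin 14.00° × sin 270.0° = -0.24192, so δ = -14.000°.
cos h₀ = −tan(+76.8°) tan(-14.000°) = 1.0630 ≥ 1 ⇒ polar night, h₀ = 0 and Q̄ = 0.

Q̄ ≈ 0.00 W/m²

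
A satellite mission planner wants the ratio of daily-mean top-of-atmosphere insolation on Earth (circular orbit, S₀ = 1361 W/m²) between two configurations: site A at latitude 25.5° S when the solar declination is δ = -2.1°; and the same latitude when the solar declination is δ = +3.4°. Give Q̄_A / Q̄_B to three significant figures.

— Configuration A (φ=-25.5°):
cos H₀ = −tan(-25.5°) tan(-2.100°) = -0.0175, H₀ = 1.5883 rad.
Bracket: H₀ sin φ sin δ + cos φ cos δ sin H₀ = 1.5883×-0.43051×-0.03664 + 0.90259×0.99933×0.99985 = 0.025054 + 0.901850 = 0.926904.
Q̄ = (S₀/π) × [bracket] = (1361/π) × 0.926904 = 401.55 W/m².
— Configuration B (φ=-25.5°):
cos H₀ = −tan(-25.5°) tan(+3.400°) = 0.0283, H₀ = 1.5425 rad.
Bracket: H₀ sin φ sin δ + cos φ cos δ sin H₀ = 1.5425×-0.43051×0.05931 + 0.90259×0.99824×0.99960 = -0.039385 + 0.900641 = 0.861256.
Q̄ = (S₀/π) × [bracket] = (1361/π) × 0.861256 = 373.11 W/m².
Ratio Q̄_A / Q̄_B = 401.55 / 373.11 = 1.076.

Q̄_A / Q̄_B ≈ 1.08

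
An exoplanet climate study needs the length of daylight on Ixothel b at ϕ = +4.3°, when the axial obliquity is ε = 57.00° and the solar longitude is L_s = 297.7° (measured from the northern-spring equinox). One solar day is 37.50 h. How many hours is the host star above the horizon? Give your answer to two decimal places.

Solar declination: sin δ = sin ε · sin L_s = sin 57.00° × sin 297.7° = -0.74255, so δ = -47.949°.
cos h₀ = −tan ϕ · tan δ = −tan(+4.3°) × tan(-47.949°) = 0.0834, so h₀ = 1.4873 rad = 85.22°.
Daylight = 2h₀/(2π) × 37.50 h = (1.4873/π) × 37.50 = 17.75 h.

17.75 h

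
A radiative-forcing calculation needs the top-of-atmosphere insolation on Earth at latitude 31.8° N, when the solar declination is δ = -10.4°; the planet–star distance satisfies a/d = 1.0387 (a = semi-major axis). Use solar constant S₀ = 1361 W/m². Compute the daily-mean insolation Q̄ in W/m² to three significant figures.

cos H₀ = −tan(+31.8°) tan(-10.400°) = 0.1138, H₀ = 1.4568 rad.
Bracket: H₀ sin φ sin δ + cos φ cos δ sin H₀ = 1.4568×0.52696×-0.18052 + 0.84989×0.98357×0.99350 = -0.138581 + 0.830493 = 0.691912.
Inverse-square distance factor (a/d)² = 1.0387² = 1.078898.
Q̄ = (S₀/π) × 1.078898 × [bracket] = (1361/π) × 1.078898 × 0.691912 = 323.4 W/m².

Q̄ ≈ 323 W/m²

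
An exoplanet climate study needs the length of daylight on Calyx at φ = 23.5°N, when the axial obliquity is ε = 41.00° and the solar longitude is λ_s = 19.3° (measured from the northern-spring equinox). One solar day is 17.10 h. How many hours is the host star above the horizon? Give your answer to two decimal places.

Solar declination: sin δ = sin ε · sin λ_s = sin 41.00° × sin 19.3° = 0.21684, so δ = +12.523°.
cos H₀ = −tan φ · tan δ = −tan(+23.5°) × tan(+12.523°) = -0.0966, so H₀ = 1.6675 rad = 95.54°.
Daylight = 2H₀/(2π) × 17.10 h = (1.6675/π) × 17.10 = 9.08 h.

9.08 h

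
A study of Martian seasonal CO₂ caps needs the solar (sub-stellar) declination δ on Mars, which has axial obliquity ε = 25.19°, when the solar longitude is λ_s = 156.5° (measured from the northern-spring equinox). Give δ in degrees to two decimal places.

δ = +9.77°

sin δ = sin ε · sin λ_s = sin 25.19° × sin 156.5° = 0.169716.
δ = arcsin(0.169716) = +9.77°.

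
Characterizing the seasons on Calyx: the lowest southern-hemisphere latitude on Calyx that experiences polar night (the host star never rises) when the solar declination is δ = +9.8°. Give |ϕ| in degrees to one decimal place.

Polar night requires cos h₀ = −tan ϕ tan δ ≥ 1, i.e. tan ϕ tan δ ≤ −1.
The boundary is |tan ϕ| · |tan δ| = 1, so |ϕ| = 90° − |δ| = 90° − 9.8° = 80.2° in the southern hemisphere.

|ϕ| = 80.2°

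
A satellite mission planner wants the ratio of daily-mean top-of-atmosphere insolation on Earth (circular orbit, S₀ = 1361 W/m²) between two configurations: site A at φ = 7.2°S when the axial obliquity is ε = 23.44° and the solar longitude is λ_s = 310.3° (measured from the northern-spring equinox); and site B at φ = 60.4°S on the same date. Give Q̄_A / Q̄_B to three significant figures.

— Configuration A (φ=-7.2°):
Solar declination: sin δ = sin ε · sin λ_s = sin 23.44° × sin 310.3° = -0.30338, so δ = -17.661°.
cos H₀ = −tan(-7.2°) tan(-17.661°) = -0.0402, H₀ = 1.6110 rad.
Bracket: H₀ sin φ sin δ + cos φ cos δ sin H₀ = 1.6110×-0.12533×-0.30338 + 0.99211×0.95287×0.99919 = 0.061254 + 0.944586 = 1.005840.
Q̄ = (S₀/π) × [bracket] = (1361/π) × 1.005840 = 435.75 W/m².
— Configuration B (φ=-60.4°):
cos H₀ = −tan(-60.4°) tan(-17.661°) = -0.5605, H₀ = 2.1657 rad.
Bracket: H₀ sin φ sin δ + cos φ cos δ sin H₀ = 2.1657×-0.86949×-0.30338 + 0.49394×0.95287×0.82818 = 0.571281 + 0.389792 = 0.961073.
Q̄ = (S₀/π) × [bracket] = (1361/π) × 0.961073 = 416.36 W/m².
Ratio Q̄_A / Q̄_B = 435.75 / 416.36 = 1.047.

Q̄_A / Q̄_B ≈ 1.05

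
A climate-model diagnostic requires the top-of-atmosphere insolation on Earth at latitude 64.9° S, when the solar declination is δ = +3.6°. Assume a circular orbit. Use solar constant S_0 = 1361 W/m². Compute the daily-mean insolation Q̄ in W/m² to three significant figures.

cos h₀ = −tan(-64.9°) tan(+3.600°) = 0.1343, h₀ = 1.4361 rad.
Bracket: h₀ sin ϕ sin δ + cos ϕ cos δ sin h₀ = 1.4361×-0.90557×0.06279 + 0.42420×0.99803×0.99094 = -0.081658 + 0.419529 = 0.337871.
Q̄ = (S_0/π) × [bracket] = (1361/π) × 0.337871 = 146.4 W/m².

Q̄ ≈ 146 W/m²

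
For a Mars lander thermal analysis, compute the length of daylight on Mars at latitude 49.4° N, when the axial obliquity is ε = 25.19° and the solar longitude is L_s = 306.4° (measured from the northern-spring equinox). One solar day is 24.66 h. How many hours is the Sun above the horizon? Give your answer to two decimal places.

8.88 h

Solar declination: sin δ = sin ε · sin L_s = sin 25.19° × sin 306.4° = -0.34258, so δ = -20.034°.
cos h₀ = −tan ϕ · tan δ = −tan(+49.4°) × tan(-20.034°) = 0.4254, so h₀ = 1.1313 rad = 64.82°.
Daylight = 2h₀/(2π) × 24.66 h = (1.1313/π) × 24.66 = 8.88 h.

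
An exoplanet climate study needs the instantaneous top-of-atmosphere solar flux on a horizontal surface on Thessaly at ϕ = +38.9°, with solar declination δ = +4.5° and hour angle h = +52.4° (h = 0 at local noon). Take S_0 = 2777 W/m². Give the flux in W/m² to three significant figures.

cos θ_z = sin ϕ sin δ + cos ϕ cos δ cos h = 0.049269 + 0.473378 = 0.522647.
Flux = S_0 · cos θ_z = 2777 × 0.522647 = 1451 W/m².

1.45e+03 W/m²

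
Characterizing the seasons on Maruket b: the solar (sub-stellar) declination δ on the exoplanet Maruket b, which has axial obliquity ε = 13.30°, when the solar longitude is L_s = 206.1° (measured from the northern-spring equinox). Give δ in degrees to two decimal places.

sin δ = sin ε · sin L_s = sin 13.30° × sin 206.1° = -0.101208.
δ = arcsin(-0.101208) = -5.81°.

δ = -5.81°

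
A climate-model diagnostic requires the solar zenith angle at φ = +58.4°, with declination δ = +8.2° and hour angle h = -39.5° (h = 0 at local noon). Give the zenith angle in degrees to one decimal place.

θ_z = 58.6°

cos θ_z = sin φ sin δ + cos φ cos δ cos h = 0.121481 + 0.400187 = 0.521668.
θ_z = arccos(0.521668) = 58.6°.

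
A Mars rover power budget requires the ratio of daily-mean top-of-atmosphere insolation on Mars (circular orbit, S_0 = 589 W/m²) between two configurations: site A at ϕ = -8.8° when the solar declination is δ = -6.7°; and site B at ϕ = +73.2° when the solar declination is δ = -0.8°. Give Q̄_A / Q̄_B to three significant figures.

— Configuration A (ϕ=-8.8°):
cos h₀ = −tan(-8.8°) tan(-6.700°) = -0.0182, h₀ = 1.5890 rad.
Bracket: h₀ sin ϕ sin δ + cos ϕ cos δ sin h₀ = 1.5890×-0.15299×-0.11667 + 0.98823×0.99317×0.99983 = 0.028363 + 0.981314 = 1.009677.
Q̄ = (S_0/π) × [bracket] = (589/π) × 1.009677 = 189.30 W/m².
— Configuration B (ϕ=+73.2°):
cos h₀ = −tan(+73.2°) tan(-0.800°) = 0.0462, h₀ = 1.5245 rad.
Bracket: h₀ sin ϕ sin δ + cos ϕ cos δ sin h₀ = 1.5245×0.95732×-0.01396 + 0.28903×0.99990×0.99893 = -0.020374 + 0.288692 = 0.268318.
Q̄ = (S_0/π) × [bracket] = (589/π) × 0.268318 = 50.305 W/m².
Ratio Q̄_A / Q̄_B = 189.30 / 50.305 = 3.763.

Q̄_A / Q̄_B ≈ 3.76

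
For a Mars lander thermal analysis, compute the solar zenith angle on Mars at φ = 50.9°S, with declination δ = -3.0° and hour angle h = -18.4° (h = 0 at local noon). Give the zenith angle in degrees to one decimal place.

θ_z = 50.3°

cos θ_z = sin φ sin δ + cos φ cos δ cos h = 0.040615 + 0.597613 = 0.638228.
θ_z = arccos(0.638228) = 50.3°.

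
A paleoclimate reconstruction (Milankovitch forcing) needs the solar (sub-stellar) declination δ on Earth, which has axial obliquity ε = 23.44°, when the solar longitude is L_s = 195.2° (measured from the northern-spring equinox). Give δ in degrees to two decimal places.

δ = -5.99°

sin δ = sin ε · sin L_s = sin 23.44° × sin 195.2° = -0.104296.
δ = arcsin(-0.104296) = -5.99°.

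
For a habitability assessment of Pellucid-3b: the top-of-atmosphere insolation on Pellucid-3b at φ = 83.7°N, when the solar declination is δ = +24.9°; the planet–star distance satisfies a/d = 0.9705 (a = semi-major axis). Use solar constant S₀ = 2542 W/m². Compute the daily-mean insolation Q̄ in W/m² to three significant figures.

Q̄ ≈ 1.00e+03 W/m²

cos H₀ = −tan(+83.7°) tan(+24.900°) = -4.2045 ≤ −1 ⇒ polar day, H₀ = π.
Bracket: H₀ sin φ sin δ + cos φ cos δ sin H₀ = 3.1416×0.99396×0.42104 + 0.10973×0.90704×0.00000 = 1.314750 + 0.000000 = 1.314750.
Inverse-square distance factor (a/d)² = 0.9705² = 0.941870.
Q̄ = (S₀/π) × 0.941870 × [bracket] = (2542/π) × 0.941870 × 1.314750 = 1002 W/m².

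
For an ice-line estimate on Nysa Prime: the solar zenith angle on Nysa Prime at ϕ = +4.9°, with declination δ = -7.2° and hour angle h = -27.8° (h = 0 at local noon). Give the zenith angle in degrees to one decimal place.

cos θ_z = sin ϕ sin δ + cos ϕ cos δ cos h = -0.010706 + 0.874398 = 0.863692.
θ_z = arccos(0.863692) = 30.3°.

θ_z = 30.3°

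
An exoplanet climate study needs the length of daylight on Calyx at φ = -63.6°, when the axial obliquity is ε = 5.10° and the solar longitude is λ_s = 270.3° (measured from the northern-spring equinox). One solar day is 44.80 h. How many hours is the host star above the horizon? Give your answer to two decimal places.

Solar declination: sin δ = sin ε · sin λ_s = sin 5.10° × sin 270.3° = -0.08889, so δ = -5.100°.
cos H₀ = −tan φ · tan δ = −tan(-63.6°) × tan(-5.100°) = -0.1798, so H₀ = 1.7516 rad = 100.36°.
Daylight = 2H₀/(2π) × 44.80 h = (1.7516/π) × 44.80 = 24.98 h.

24.98 h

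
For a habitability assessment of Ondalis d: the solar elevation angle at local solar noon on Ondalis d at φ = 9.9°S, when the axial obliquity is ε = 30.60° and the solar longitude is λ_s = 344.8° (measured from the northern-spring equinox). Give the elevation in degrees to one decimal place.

87.8°

Solar declination: sin δ = sin ε · sin λ_s = sin 30.60° × sin 344.8° = -0.13347, so δ = -7.670°.
At local noon the hour angle is zero, so the zenith angle equals |φ − δ| = |-9.9° − (-7.670°)| = 2.230°.
Elevation = 90° − 2.230° = 87.8°.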